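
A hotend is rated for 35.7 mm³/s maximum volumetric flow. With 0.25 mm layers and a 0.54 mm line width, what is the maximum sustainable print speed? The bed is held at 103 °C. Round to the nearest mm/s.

Extrusion cross-section = 0.25 × 0.54 = 0.135 mm².
Max speed = 35.7 / 0.135 = 264.44 ≈ 264 mm/s.

264 mm/s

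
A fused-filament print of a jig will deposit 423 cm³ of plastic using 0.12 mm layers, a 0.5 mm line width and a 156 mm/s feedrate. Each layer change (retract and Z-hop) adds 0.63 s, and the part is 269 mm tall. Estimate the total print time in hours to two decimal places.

12.95 hours

Line area = 0.12 × 0.5, so 0.06 mm².
Path length: 423000 mm³ / 0.06 mm² → 7050000 mm.
Time extruding: 7050000 / 156 → 45192.3 s.
Layers = ⌈269/0.12⌉ = 2242.
Non-print overhead = 2242 × 0.63 = 1412.46 s.
Altogether 45192.3 + 1412.46 = 46604.76 s, i.e. 12.95 hours.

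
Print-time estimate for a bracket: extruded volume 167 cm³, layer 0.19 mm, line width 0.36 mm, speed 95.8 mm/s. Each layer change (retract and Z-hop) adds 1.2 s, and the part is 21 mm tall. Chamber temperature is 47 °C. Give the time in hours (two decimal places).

7.12 hours

Bead cross-section = 0.19 × 0.36, so 0.0684 mm².
Toolpath length = 167 cm³ / 0.0684 mm² = 167000 / 0.0684 = 2441520.5 mm.
Print-move time: 2441520.5 / 95.8 → 25485.6 s.
Number of layers: 21 / 0.19 → 111 (rounded up).
Non-print overhead = 111 × 1.2, so 133.2 s.
Total = 25485.6 + 133.2 = 25618.8 s = 7.12 hours.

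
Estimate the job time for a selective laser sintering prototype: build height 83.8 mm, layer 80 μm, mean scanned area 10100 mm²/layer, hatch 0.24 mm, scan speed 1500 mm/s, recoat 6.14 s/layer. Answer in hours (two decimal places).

9.95 hours

Layers = ⌈83.8/0.08⌉ = 1048.
Per-layer scan distance = 10100 / 0.24 = 42083.3 mm.
Scan time per layer = 42083.3 / 1500 = 28.0555 s.
Layer cycle: 28.0555 + 6.14 → 34.1955 s.
1048 layers × 34.1955 s/layer = 35836.884 s, i.e. 9.95 hours.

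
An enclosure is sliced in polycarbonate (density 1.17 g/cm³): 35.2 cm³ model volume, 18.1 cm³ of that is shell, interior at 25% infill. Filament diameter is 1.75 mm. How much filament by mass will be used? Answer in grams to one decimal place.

26.2 g

Interior volume = 35.2 − 18.1 = 17.1 cm³.
Infill volume = 0.25 × 17.1, so 4.275 cm³.
Total printed volume = 18.1 + 4.275 = 22.375 cm³.
Mass = 22.375 × 1.17, so 26.17875 g.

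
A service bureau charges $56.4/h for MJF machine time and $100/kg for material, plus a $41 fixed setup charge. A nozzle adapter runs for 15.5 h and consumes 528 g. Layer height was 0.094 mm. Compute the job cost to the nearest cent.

Machine-time cost = 56.4 × 15.5, so $874.20.
Feedstock cost = 100 × 528/1000, so $52.80.
Total = 874.20 + 52.80 + 41 = $968.00.

$968.00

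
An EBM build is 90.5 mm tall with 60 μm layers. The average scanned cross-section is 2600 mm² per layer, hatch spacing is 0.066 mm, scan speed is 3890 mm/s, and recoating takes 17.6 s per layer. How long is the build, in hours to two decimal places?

Layer count = ceil(90.5 / 0.06) = 1509.
Scan path per layer: 2600 / 0.066 → 39393.9 mm.
Beam time per layer: 39393.9 / 3890 → 10.127 s.
Per-layer time: 10.127 + 17.6 → 27.727 s.
1509 layers × 27.727 s/layer = 41840.043 s, i.e. 11.62 hours.

11.62 hours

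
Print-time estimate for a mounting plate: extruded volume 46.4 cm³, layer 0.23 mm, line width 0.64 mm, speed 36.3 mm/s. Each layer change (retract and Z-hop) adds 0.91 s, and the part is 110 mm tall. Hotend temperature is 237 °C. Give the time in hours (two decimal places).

2.53 hours

Line area = 0.23 × 0.64 = 0.1472 mm².
Path length: 46400 mm³ / 0.1472 mm² → 315217.4 mm.
Extrusion time = 315217.4 / 36.3, so 8683.7 s.
Layers = ⌈110/0.23⌉ = 479.
Z-hop total = 479 × 0.91 = 435.89 s.
Altogether 8683.7 + 435.89 = 9119.59 s, i.e. 2.53 hours.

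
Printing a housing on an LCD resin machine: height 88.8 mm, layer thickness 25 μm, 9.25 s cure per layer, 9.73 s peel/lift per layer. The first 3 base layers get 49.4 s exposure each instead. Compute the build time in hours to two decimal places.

Number of layers: 88.8 / 0.025 → 3552 (rounded up).
Burn-in layers = 3 × (49.4 + 9.73) = 177.39 s.
Remaining layers = 3549 × (9.25 + 9.73), so 67360.02 s.
Total = 177.39 + 67360.02 = 67537.41 s = 18.76 hours.

18.76 hours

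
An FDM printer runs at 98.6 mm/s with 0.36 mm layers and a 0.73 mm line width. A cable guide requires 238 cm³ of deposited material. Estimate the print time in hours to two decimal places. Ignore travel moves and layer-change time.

2.55 hours

Bead cross-section = 0.36 × 0.73, so 0.2628 mm².
Total extruded path = 238000/0.2628 = 905631.7 mm.
Print-move time = 905631.7 / 98.6 = 9184.9 s.
Converting: 9184.9 s = 2.55 hours.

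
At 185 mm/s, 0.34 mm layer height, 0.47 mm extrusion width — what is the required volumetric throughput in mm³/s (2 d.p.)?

29.56

Extrusion cross-section = 0.34 × 0.47, so 0.1598 mm².
Q = v·A = 185 × 0.1598 = 29.56 mm³/s.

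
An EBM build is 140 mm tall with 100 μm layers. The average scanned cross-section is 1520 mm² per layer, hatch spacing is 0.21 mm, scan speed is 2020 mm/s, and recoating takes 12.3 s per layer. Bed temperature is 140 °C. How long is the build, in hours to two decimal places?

6.18 hours

Number of layers: 140 / 0.1 → 1400 (rounded up).
Scan path per layer = 1520 / 0.21, so 7238.1 mm.
Per-layer scan time: 7238.1 / 2020 → 3.5832 s.
Per-layer time = 3.5832 + 12.3 = 15.8832 s.
1400 layers × 15.8832 s/layer = 22236.48 s, i.e. 6.18 hours.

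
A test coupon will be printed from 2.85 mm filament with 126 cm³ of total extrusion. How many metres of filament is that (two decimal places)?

Filament cross-section = π × (2.85/2)² = 6.3794 mm².
Length = 126 cm³ / 6.3794 mm² = 126000 / 6.3794 = 19751.07 mm = 19.75 m.

19.75 m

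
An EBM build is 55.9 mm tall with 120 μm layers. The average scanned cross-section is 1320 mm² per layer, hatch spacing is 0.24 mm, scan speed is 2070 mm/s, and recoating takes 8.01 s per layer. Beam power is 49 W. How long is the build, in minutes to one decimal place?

82.8 minutes

Layer count = ceil(55.9 / 0.12) = 466.
Hatch length per layer: 1320 / 0.24 → 5500 mm.
Scan time per layer: 5500 / 2070 → 2.657 s.
Time per layer = 2.657 + 8.01 = 10.667 s.
Total: 466 × 10.667 s = 4970.822 s → 82.8 minutes.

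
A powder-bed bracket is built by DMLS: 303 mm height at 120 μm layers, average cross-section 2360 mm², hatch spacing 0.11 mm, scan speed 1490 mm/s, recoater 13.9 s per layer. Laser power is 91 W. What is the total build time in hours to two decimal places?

19.85 hours

Layer count = ceil(303 / 0.12) = 2525.
Scan path per layer = 2360 / 0.11 = 21454.5 mm.
Laser time per layer = 21454.5 / 1490 = 14.399 s.
Layer cycle: 14.399 + 13.9 → 28.299 s.
Total: 2525 × 28.299 s = 71454.975 s → 19.85 hours.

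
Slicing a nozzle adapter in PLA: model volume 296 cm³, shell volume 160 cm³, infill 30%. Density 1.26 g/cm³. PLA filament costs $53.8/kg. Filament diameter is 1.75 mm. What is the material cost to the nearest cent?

Volume inside the shell: 296 − 160 → 136 cm³.
Infill deposited: 0.30 × 136 → 40.8 cm³.
Total printed volume = 160 + 40.8, so 200.8 cm³.
Mass: 200.8 × 1.26 → 253.008 g.
Cost = 253.008 g / 1000 × $53.8/kg = $13.61.

$13.61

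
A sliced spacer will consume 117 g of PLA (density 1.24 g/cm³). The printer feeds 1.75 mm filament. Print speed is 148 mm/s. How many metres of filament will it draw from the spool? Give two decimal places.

39.23 m

Volume = 117 g / 1.24 g·cm⁻³ = 94.3548 cm³ = 94354.8 mm³.
Filament cross-section = π × (1.75/2)² = 2.4053 mm².
L = V/A = 94354.8/2.4053 = 39227.87 mm → 39.23 m.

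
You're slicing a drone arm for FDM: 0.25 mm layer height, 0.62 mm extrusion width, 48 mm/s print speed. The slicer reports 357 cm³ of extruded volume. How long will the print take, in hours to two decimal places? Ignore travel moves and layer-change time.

Line area = 0.25 × 0.62 = 0.155 mm².
Total extruded path = 357000/0.155 = 2303225.8 mm.
Time extruding = 2303225.8 / 48, so 47983.9 s.
In the requested units: 47983.9 s = 13.33 hours.

13.33 hours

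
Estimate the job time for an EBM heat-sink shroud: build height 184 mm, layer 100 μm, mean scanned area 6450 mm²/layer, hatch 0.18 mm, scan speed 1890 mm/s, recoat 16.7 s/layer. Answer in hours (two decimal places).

18.23 hours

Layer count = ceil(184 / 0.1) = 1840.
Per-layer scan distance = 6450 / 0.18 = 35833.3 mm.
Scan time per layer = 35833.3 / 1890 = 18.9594 s.
Per-layer time = 18.9594 + 16.7 = 35.6594 s.
Total: 1840 × 35.6594 s = 65613.296 s → 18.23 hours.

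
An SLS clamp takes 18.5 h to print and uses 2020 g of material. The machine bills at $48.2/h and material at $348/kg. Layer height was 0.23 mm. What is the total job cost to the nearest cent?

$1594.66

Machine-time cost: 48.2 × 18.5 → $891.70.
Feedstock cost: 348 × 2020/1000 → $702.96.
Job cost: 891.70 + 702.96 = $1594.66.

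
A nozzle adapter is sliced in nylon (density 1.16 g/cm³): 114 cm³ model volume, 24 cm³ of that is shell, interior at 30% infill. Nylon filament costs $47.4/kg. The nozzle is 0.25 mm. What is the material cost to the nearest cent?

Interior volume = 114 − 24 = 90 cm³.
Infill deposited: 0.30 × 90 → 27 cm³.
Total printed volume = 24 + 27, so 51 cm³.
Mass: 51 × 1.16 → 59.16 g.
Cost = 59.16 g / 1000 × $47.4/kg = $2.80.

$2.80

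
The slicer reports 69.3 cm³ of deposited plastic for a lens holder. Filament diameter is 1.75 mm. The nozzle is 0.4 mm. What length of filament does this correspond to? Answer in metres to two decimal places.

A = π r² = π × 0.875² = 2.4053 mm².
L = 69300 mm³ / 2.4053 mm² = 28811.37 mm, i.e. 28.81 m.

28.81 m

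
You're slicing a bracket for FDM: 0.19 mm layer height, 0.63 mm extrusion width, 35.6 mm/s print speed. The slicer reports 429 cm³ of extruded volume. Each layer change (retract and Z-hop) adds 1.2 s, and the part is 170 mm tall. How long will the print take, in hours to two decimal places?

28.26 hours

Bead cross-section = 0.19 × 0.63, so 0.1197 mm².
Path length: 429000 mm³ / 0.1197 mm² → 3583959.9 mm.
Time extruding = 3583959.9 / 35.6, so 100673 s.
Number of layers: 170 / 0.19 → 895 (rounded up).
Layer-change overhead: 895 × 1.2 → 1074 s.
Total = 100673 + 1074 = 101747 s = 28.26 hours.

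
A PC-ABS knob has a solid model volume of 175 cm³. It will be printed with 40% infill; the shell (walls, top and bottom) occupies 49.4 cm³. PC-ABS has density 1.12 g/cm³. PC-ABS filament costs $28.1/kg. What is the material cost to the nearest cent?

$3.14

Interior volume: 175 − 49.4 → 125.6 cm³.
Deposited infill: 0.40 × 125.6 → 50.24 cm³.
Deposited volume: 49.4 + 50.24 → 99.64 cm³.
Mass = 99.64 × 1.12 = 111.5968 g.
Cost = 111.5968 g / 1000 × $28.1/kg = $3.14.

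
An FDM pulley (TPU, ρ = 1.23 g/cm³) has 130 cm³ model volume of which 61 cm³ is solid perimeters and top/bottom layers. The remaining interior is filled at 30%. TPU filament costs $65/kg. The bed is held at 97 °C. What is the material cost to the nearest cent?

Volume inside the shell: 130 − 61 → 69 cm³.
Infill deposited: 0.30 × 69 → 20.7 cm³.
Total printed volume = 61 + 20.7, so 81.7 cm³.
Mass = 81.7 × 1.23 = 100.491 g.
At $65/kg: 100.491/1000 × 65 = $6.53.

$6.53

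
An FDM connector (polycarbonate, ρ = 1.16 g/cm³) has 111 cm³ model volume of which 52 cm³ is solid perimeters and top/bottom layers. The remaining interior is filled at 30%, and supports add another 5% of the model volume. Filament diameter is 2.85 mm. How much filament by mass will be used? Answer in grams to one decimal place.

87.3 g

Interior volume = 111 − 52 = 59 cm³.
Infill deposited = 0.30 × 59 = 17.7 cm³.
Support = 0.05 × 111 = 5.55 cm³.
Deposited volume = 52 + 17.7 + 5.55 = 75.25 cm³.
Mass: 75.25 × 1.16 → 87.29 g.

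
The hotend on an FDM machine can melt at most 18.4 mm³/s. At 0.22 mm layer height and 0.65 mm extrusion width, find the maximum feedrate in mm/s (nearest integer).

Extrusion cross-section = 0.22 × 0.65, so 0.143 mm².
v_max = Q/A = 18.4/0.143 = 128.67 mm/s → 129 mm/s.

129 mm/s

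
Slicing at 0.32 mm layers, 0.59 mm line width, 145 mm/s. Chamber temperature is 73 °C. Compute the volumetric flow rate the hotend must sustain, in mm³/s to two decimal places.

Bead cross-section = 0.32 × 0.59, so 0.1888 mm².
Q = v·A = 145 × 0.1888 = 27.38 mm³/s.

27.38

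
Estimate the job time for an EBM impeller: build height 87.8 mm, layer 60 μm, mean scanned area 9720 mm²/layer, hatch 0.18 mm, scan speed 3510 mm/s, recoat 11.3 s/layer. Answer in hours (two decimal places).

10.85 hours

Number of layers: 87.8 / 0.06 → 1464 (rounded up).
Scan path per layer = 9720 / 0.18, so 54000 mm.
Per-layer scan time = 54000 / 3510 = 15.3846 s.
Per-layer time: 15.3846 + 11.3 → 26.6846 s.
Total: 1464 × 26.6846 s = 39066.2544 s → 10.85 hours.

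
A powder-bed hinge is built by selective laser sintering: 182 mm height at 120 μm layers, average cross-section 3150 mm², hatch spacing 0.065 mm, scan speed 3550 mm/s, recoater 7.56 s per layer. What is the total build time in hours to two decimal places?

8.94 hours

Layer count = ceil(182 / 0.12) = 1517.
Per-layer scan distance = 3150 / 0.065 = 48461.5 mm.
Per-layer scan time: 48461.5 / 3550 → 13.6511 s.
Per-layer time = 13.6511 + 7.56, so 21.2111 s.
Total: 1517 × 21.2111 s = 32177.2387 s → 8.94 hours.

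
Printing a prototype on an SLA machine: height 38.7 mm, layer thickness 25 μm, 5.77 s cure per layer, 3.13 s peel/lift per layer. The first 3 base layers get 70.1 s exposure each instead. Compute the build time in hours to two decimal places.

3.88 hours

Layers = ⌈38.7/0.025⌉ = 1548.
Bottom layers = 3 × (70.1 + 3.13), so 219.69 s.
Normal layers = 1545 × (5.77 + 3.13), so 13750.5 s.
Sum: 219.69 + 13750.5 = 13970.19 s → 3.88 hours.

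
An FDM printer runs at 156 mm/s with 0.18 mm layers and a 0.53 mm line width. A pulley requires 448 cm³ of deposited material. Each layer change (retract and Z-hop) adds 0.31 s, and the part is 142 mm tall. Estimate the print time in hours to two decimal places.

Line area = 0.18 × 0.53, so 0.0954 mm².
Path length: 448000 mm³ / 0.0954 mm² → 4696016.8 mm.
Time extruding = 4696016.8 / 156, so 30102.7 s.
Layer count = ceil(142 / 0.18) = 789.
Layer-change overhead = 789 × 0.31 = 244.59 s.
Altogether 30102.7 + 244.59 = 30347.29 s, i.e. 8.43 hours.

8.43 hours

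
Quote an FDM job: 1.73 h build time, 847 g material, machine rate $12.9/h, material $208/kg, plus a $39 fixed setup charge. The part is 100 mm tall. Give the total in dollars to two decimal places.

Machine-time cost: 12.9 × 1.73 → $22.317.
Feedstock cost = 208 × 847/1000 = $176.176.
Total = 22.317 + 176.176 + 39 = 237.493 ≈ $237.49.

$237.49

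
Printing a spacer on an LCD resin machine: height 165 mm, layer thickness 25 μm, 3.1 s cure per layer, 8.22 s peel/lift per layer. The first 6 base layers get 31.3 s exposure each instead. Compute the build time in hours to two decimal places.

Number of layers: 165 / 0.025 → 6600 (rounded up).
Bottom layers: 6 × (31.3 + 8.22) → 237.12 s.
Normal layers = 6594 × (3.1 + 8.22) = 74644.08 s.
Sum: 237.12 + 74644.08 = 74881.2 s → 20.80 hours.

20.80 hours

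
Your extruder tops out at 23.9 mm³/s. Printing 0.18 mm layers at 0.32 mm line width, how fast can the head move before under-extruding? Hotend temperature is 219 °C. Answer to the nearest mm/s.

Extrusion cross-section: 0.18 × 0.32 → 0.0576 mm².
Max speed = 23.9 / 0.0576 = 414.93 ≈ 415 mm/s.

415 mm/s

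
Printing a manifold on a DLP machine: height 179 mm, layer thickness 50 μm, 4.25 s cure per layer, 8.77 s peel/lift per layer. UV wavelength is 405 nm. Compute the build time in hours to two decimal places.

12.95 hours

Layer count = ceil(179 / 0.05) = 3580.
Each layer takes = 4.25 + 8.77 = 13.02 s.
Build time: 3580 × 13.02 s = 46611.6 s, i.e. 12.95 hours.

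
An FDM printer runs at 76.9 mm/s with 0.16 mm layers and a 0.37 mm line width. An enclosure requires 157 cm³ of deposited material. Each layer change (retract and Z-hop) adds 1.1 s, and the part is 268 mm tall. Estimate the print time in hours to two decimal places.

Extrusion cross-section: 0.16 × 0.37 → 0.0592 mm².
Toolpath length = 157 cm³ / 0.0592 mm² = 157000 / 0.0592 = 2652027 mm.
Extrusion time: 2652027 / 76.9 → 34486.7 s.
Layers = ⌈268/0.16⌉ = 1675.
Z-hop total: 1675 × 1.1 → 1842.5 s.
Altogether 34486.7 + 1842.5 = 36329.2 s, i.e. 10.09 hours.

10.09 hours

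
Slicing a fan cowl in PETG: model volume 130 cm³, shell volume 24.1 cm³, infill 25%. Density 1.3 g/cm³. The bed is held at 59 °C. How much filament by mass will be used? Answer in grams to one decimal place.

65.7 g

Infill region = 130 − 24.1 = 105.9 cm³.
Infill deposited = 0.25 × 105.9 = 26.475 cm³.
Total printed volume: 24.1 + 26.475 → 50.575 cm³.
Mass = 50.575 × 1.3 = 65.7475 g.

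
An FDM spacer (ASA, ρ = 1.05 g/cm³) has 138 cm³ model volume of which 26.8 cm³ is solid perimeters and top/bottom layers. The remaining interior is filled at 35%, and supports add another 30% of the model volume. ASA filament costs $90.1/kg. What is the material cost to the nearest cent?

$10.13

Interior volume = 138 − 26.8 = 111.2 cm³.
Infill deposited: 0.35 × 111.2 → 38.92 cm³.
Support = 0.30 × 138 = 41.4 cm³.
Total printed volume = 26.8 + 38.92 + 41.4, so 107.12 cm³.
Mass = 107.12 × 1.05 = 112.476 g.
At $90.1/kg: 112.476/1000 × 90.1 = $10.13.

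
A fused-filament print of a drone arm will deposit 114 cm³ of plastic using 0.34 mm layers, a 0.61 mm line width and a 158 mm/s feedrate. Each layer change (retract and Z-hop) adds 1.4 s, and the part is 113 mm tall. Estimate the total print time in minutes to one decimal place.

Line area = 0.34 × 0.61, so 0.2074 mm².
Path length: 114000 mm³ / 0.2074 mm² → 549662.5 mm.
Extrusion time = 549662.5 / 158, so 3478.9 s.
Number of layers: 113 / 0.34 → 333 (rounded up).
Layer-change overhead: 333 × 1.4 → 466.2 s.
Total = 3478.9 + 466.2 = 3945.1 s = 65.8 minutes.

65.8 minutes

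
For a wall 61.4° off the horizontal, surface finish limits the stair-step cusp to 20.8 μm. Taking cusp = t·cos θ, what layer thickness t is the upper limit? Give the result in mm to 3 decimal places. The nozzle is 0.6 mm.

0.043 mm

cos(61.4°) = 0.4787; t_max = 0.0208/0.4787 = 0.043 mm.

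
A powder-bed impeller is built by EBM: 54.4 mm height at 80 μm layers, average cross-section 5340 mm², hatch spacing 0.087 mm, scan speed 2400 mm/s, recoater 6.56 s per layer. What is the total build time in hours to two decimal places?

Layers = ⌈54.4/0.08⌉ = 680.
Scan path per layer: 5340 / 0.087 → 61379.3 mm.
Per-layer scan time = 61379.3 / 2400 = 25.5747 s.
Time per layer: 25.5747 + 6.56 → 32.1347 s.
Build time = 680 × 32.1347 = 21851.596 s = 6.07 hours.

6.07 hours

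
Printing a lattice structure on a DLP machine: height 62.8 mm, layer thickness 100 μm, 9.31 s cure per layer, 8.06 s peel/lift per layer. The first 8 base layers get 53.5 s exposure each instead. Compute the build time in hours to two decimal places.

3.13 hours

Layers = ⌈62.8/0.1⌉ = 628.
Burn-in layers: 8 × (53.5 + 8.06) → 492.48 s.
Remaining layers = 620 × (9.31 + 8.06), so 10769.4 s.
Sum: 492.48 + 10769.4 = 11261.88 s → 3.13 hours.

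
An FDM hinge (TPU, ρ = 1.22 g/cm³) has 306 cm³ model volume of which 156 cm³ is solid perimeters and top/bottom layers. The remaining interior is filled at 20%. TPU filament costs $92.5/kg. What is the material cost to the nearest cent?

$20.99

Interior volume: 306 − 156 → 150 cm³.
Infill deposited = 0.20 × 150, so 30 cm³.
Total printed volume = 156 + 30, so 186 cm³.
Mass = 186 × 1.22 = 226.92 g.
At $92.5/kg: 226.92/1000 × 92.5 = $20.99.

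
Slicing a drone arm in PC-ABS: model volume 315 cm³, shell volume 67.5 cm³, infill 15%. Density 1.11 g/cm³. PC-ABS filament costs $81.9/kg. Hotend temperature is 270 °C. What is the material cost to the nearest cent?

$9.51

Interior volume = 315 − 67.5, so 247.5 cm³.
Deposited infill = 0.15 × 247.5, so 37.125 cm³.
Deposited volume = 67.5 + 37.125, so 104.625 cm³.
Mass = 104.625 × 1.11, so 116.13375 g.
At $81.9/kg: 116.13375/1000 × 81.9 = $9.51.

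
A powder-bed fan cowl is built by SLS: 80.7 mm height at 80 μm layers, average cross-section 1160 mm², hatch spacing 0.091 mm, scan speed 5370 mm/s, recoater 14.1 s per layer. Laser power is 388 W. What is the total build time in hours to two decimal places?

Layers = ⌈80.7/0.08⌉ = 1009.
Hatch length per layer = 1160 / 0.091 = 12747.3 mm.
Per-layer scan time = 12747.3 / 5370 = 2.3738 s.
Time per layer = 2.3738 + 14.1, so 16.4738 s.
Total: 1009 × 16.4738 s = 16622.0642 s → 4.62 hours.

4.62 hours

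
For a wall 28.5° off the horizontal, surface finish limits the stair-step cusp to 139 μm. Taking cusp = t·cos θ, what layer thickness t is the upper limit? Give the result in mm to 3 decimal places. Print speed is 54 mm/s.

Layer height = cusp / cos(28.5°) = 0.139 / 0.8788 = 0.158 mm.

0.158 mm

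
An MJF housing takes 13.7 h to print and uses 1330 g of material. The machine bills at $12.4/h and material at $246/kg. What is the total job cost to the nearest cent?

Machine cost: 12.4 × 13.7 → $169.88.
Feedstock cost = 246 × 1330/1000, so $327.18.
Total = 169.88 + 327.18 = $497.06.

$497.06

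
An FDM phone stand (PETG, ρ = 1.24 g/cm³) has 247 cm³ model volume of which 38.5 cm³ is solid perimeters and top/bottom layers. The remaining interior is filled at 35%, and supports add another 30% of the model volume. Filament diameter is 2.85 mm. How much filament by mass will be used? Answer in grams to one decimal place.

Interior volume = 247 − 38.5 = 208.5 cm³.
Infill deposited: 0.35 × 208.5 → 72.975 cm³.
Support = 0.30 × 247, so 74.1 cm³.
Total extruded: 38.5 + 72.975 + 74.1 → 185.575 cm³.
Mass: 185.575 × 1.24 → 230.113 g.

230.1 g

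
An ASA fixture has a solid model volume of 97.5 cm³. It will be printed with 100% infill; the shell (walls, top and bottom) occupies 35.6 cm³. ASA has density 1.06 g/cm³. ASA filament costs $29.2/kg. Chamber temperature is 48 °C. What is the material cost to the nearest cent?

$3.02

Infill region: 97.5 − 35.6 → 61.9 cm³.
Infill volume = 1.00 × 61.9 = 61.9 cm³.
Deposited volume = 35.6 + 61.9 = 97.5 cm³.
Mass = 97.5 × 1.06, so 103.35 g.
Cost = 103.35 g / 1000 × $29.2/kg = $3.02.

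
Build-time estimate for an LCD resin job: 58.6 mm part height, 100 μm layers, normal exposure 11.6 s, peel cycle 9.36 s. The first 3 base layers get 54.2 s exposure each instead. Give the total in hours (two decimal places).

Layers = ⌈58.6/0.1⌉ = 586.
Burn-in layers: 3 × (54.2 + 9.36) → 190.68 s.
Remaining layers = 583 × (11.6 + 9.36), so 12219.68 s.
Total = 190.68 + 12219.68 = 12410.36 s = 3.45 hours.

3.45 hours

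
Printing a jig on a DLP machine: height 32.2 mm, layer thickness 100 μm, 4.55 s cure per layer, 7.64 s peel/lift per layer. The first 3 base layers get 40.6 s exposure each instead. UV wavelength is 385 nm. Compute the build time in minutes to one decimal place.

67.2 minutes

Layer count = ceil(32.2 / 0.1) = 322.
Burn-in layers: 3 × (40.6 + 7.64) → 144.72 s.
Remaining layers = 319 × (4.55 + 7.64), so 3888.61 s.
Sum: 144.72 + 3888.61 = 4033.33 s → 67.2 minutes.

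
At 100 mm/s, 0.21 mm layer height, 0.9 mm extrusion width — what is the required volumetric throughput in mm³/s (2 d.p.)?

18.90

A = 0.21 × 0.9 = 0.189 mm².
Q = v·A = 100 × 0.189 = 18.90 mm³/s.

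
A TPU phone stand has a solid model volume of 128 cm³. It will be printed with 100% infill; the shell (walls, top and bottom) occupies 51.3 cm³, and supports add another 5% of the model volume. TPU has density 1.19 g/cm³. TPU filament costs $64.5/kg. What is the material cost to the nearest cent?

$10.32

Volume inside the shell = 128 − 51.3, so 76.7 cm³.
Infill volume = 1.00 × 76.7, so 76.7 cm³.
Support = 0.05 × 128 = 6.4 cm³.
Total extruded = 51.3 + 76.7 + 6.4, so 134.4 cm³.
Mass = 134.4 × 1.19 = 159.936 g.
Cost = 159.936 g / 1000 × $64.5/kg = $10.32.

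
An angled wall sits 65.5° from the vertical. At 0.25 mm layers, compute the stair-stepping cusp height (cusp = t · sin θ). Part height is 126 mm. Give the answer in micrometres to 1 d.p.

227.5 μm

sin(65.5°) = 0.9100, so cusp = 0.25 × 0.9100 = 0.2275 mm → 227.5 μm.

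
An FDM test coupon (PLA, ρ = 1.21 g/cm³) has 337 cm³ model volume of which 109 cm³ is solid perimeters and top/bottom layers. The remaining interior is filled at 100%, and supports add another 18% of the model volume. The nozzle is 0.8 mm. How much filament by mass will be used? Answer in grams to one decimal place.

481.2 g

Volume inside the shell = 337 − 109, so 228 cm³.
Infill deposited: 1.00 × 228 → 228 cm³.
Support: 0.18 × 337 → 60.66 cm³.
Total extruded = 109 + 228 + 60.66, so 397.66 cm³.
Mass = 397.66 × 1.21 = 481.1686 g.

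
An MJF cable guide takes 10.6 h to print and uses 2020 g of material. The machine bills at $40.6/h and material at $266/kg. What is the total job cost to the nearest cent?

$967.68

Machine-time cost = 40.6 × 10.6, so $430.36.
Feedstock cost = 266 × 2020/1000, so $537.32.
Job cost: 430.36 + 537.32 = $967.68.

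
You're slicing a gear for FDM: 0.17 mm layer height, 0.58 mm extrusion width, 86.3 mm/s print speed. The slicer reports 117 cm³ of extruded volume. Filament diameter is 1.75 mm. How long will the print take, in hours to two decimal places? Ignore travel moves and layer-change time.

Extrusion cross-section = 0.17 × 0.58 = 0.0986 mm².
Toolpath length = 117 cm³ / 0.0986 mm² = 117000 / 0.0986 = 1186612.6 mm.
Time extruding = 1186612.6 / 86.3, so 13749.9 s.
That's 13749.9 s → 3.82 hours.

3.82 hours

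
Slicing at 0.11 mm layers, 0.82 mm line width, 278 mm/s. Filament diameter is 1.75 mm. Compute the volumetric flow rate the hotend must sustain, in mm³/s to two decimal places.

25.08

A: 0.11 × 0.82 → 0.0902 mm².
Q = v·A = 278 × 0.0902 = 25.08 mm³/s.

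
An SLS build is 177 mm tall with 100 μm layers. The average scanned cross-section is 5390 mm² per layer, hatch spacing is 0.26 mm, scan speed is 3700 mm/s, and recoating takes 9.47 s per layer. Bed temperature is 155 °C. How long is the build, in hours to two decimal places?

Layer count = ceil(177 / 0.1) = 1770.
Per-layer scan distance = 5390 / 0.26 = 20730.8 mm.
Scan time per layer = 20730.8 / 3700 = 5.6029 s.
Layer cycle: 5.6029 + 9.47 → 15.0729 s.
Total: 1770 × 15.0729 s = 26679.033 s → 7.41 hours.

7.41 hours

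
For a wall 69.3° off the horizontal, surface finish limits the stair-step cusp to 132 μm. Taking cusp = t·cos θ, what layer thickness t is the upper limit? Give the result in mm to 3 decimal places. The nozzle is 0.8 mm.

0.373 mm

t = h_c / cos θ = 0.132 / 0.3535 = 0.373 mm.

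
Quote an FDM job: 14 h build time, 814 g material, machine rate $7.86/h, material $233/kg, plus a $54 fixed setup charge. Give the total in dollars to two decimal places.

Machine-time cost = 7.86 × 14, so $110.04.
Material charge = 233 × 814/1000, so $189.662.
Adding setup: 110.04 + 189.662 + 54 → 353.702 ≈ $353.70.

$353.70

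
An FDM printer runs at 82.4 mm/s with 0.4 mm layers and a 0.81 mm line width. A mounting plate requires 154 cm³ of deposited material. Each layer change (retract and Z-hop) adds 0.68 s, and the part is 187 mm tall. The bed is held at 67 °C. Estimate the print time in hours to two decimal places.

1.69 hours

Bead cross-section: 0.4 × 0.81 → 0.324 mm².
Toolpath length = 154 cm³ / 0.324 mm² = 154000 / 0.324 = 475308.6 mm.
Extrusion time = 475308.6 / 82.4, so 5768.3 s.
Number of layers: 187 / 0.4 → 468 (rounded up).
Z-hop total: 468 × 0.68 → 318.24 s.
Altogether 5768.3 + 318.24 = 6086.54 s, i.e. 1.69 hours.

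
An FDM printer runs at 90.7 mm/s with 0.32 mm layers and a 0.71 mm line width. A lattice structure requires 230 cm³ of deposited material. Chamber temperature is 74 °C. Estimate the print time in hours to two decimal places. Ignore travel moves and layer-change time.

3.10 hours

Bead cross-section = 0.32 × 0.71 = 0.2272 mm².
Toolpath length = 230 cm³ / 0.2272 mm² = 230000 / 0.2272 = 1012323.9 mm.
Extrusion time: 1012323.9 / 90.7 → 11161.2 s.
Converting: 11161.2 s = 3.10 hours.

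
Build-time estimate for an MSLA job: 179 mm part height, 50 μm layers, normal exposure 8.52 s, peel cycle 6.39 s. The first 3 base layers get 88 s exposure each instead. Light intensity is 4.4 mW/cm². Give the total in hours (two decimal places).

14.89 hours

Number of layers: 179 / 0.05 → 3580 (rounded up).
Bottom layers: 3 × (88 + 6.39) → 283.17 s.
Normal layers: 3577 × (8.52 + 6.39) → 53333.07 s.
Total = 283.17 + 53333.07 = 53616.24 s = 14.89 hours.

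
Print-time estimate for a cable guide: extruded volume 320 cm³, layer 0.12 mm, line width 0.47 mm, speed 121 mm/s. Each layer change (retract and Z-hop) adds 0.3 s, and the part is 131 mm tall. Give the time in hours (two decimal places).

13.12 hours

Line area: 0.12 × 0.47 → 0.0564 mm².
Path length: 320000 mm³ / 0.0564 mm² → 5673758.9 mm.
Print-move time = 5673758.9 / 121 = 46890.6 s.
Layer count = ceil(131 / 0.12) = 1092.
Layer-change overhead: 1092 × 0.3 → 327.6 s.
Altogether 46890.6 + 327.6 = 47218.2 s, i.e. 13.12 hours.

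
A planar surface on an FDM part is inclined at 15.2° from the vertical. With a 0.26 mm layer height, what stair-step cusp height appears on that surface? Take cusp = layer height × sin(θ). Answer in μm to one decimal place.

h_c = t·sin θ = 0.26 × 0.2622 = 0.068172 mm (68.2 μm).

68.2 μm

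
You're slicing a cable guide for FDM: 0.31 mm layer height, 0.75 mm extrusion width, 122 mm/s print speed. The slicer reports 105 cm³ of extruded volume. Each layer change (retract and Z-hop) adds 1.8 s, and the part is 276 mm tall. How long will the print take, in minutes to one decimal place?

Line area = 0.31 × 0.75, so 0.2325 mm².
Toolpath length = 105 cm³ / 0.2325 mm² = 105000 / 0.2325 = 451612.9 mm.
Print-move time = 451612.9 / 122 = 3701.7 s.
Number of layers: 276 / 0.31 → 891 (rounded up).
Non-print overhead: 891 × 1.8 → 1603.8 s.
Altogether 3701.7 + 1603.8 = 5305.5 s, i.e. 88.4 minutes.

88.4 minutes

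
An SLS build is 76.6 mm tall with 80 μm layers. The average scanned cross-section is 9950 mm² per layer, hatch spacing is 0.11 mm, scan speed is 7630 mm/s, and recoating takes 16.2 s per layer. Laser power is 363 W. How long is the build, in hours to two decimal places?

7.47 hours

Layers = ⌈76.6/0.08⌉ = 958.
Scan path per layer = 9950 / 0.11 = 90454.5 mm.
Laser time per layer = 90454.5 / 7630 = 11.8551 s.
Layer cycle = 11.8551 + 16.2, so 28.0551 s.
958 layers × 28.0551 s/layer = 26876.7858 s, i.e. 7.47 hours.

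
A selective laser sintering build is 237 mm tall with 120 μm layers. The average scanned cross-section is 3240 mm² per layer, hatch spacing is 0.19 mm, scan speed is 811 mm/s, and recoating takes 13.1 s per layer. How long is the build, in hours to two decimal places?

Number of layers: 237 / 0.12 → 1975 (rounded up).
Scan path per layer: 3240 / 0.19 → 17052.6 mm.
Per-layer scan time = 17052.6 / 811 = 21.0266 s.
Time per layer: 21.0266 + 13.1 → 34.1266 s.
Total: 1975 × 34.1266 s = 67400.035 s → 18.72 hours.

18.72 hours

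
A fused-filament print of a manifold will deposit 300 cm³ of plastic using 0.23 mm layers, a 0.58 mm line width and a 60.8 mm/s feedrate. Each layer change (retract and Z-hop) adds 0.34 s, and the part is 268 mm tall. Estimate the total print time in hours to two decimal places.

Line area = 0.23 × 0.58 = 0.1334 mm².
Path length: 300000 mm³ / 0.1334 mm² → 2248875.6 mm.
Extrusion time = 2248875.6 / 60.8 = 36988.1 s.
Layer count = ceil(268 / 0.23) = 1166.
Non-print overhead = 1166 × 0.34, so 396.44 s.
Altogether 36988.1 + 396.44 = 37384.54 s, i.e. 10.38 hours.

10.38 hours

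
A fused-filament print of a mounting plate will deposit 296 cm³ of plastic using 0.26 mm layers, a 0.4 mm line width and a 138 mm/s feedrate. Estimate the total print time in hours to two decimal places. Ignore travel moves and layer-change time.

Bead cross-section = 0.26 × 0.4 = 0.104 mm².
Total extruded path = 296000/0.104 = 2846153.8 mm.
Time extruding: 2846153.8 / 138 → 20624.3 s.
In the requested units: 20624.3 s = 5.73 hours.

5.73 hours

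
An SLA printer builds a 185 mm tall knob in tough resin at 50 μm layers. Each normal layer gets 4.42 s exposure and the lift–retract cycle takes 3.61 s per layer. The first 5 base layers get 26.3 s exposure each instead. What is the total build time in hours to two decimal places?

Number of layers: 185 / 0.05 → 3700 (rounded up).
Burn-in layers = 5 × (26.3 + 3.61), so 149.55 s.
Normal layers = 3695 × (4.42 + 3.61), so 29670.85 s.
Sum: 149.55 + 29670.85 = 29820.4 s → 8.28 hours.

8.28 hours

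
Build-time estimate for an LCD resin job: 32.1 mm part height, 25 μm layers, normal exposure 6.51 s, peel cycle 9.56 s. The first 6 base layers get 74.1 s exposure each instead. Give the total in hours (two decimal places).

Number of layers: 32.1 / 0.025 → 1284 (rounded up).
Burn-in layers: 6 × (74.1 + 9.56) → 501.96 s.
Remaining layers = 1278 × (6.51 + 9.56), so 20537.46 s.
Sum: 501.96 + 20537.46 = 21039.42 s → 5.84 hours.

5.84 hours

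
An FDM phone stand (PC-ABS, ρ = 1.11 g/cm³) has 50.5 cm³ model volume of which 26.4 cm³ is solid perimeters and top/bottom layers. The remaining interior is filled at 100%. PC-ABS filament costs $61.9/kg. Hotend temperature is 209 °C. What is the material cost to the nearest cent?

Infill region = 50.5 − 26.4 = 24.1 cm³.
Deposited infill = 1.00 × 24.1 = 24.1 cm³.
Total extruded: 26.4 + 24.1 → 50.5 cm³.
Mass = 50.5 × 1.11 = 56.055 g.
Cost = 56.055 g / 1000 × $61.9/kg = $3.47.

$3.47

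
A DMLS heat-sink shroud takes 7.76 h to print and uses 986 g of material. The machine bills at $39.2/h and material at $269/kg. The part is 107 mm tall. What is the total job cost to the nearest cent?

$569.43

Machine cost = 39.2 × 7.76, so $304.192.
Material cost: 269 × 986/1000 → $265.234.
Total = 304.192 + 265.234 = 569.426 ≈ $569.43.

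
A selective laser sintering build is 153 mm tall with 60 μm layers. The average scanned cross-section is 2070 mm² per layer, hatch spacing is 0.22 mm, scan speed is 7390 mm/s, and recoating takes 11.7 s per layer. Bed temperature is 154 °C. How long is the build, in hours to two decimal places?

9.19 hours

Layers = ⌈153/0.06⌉ = 2550.
Scan path per layer: 2070 / 0.22 → 9409.1 mm.
Laser time per layer = 9409.1 / 7390, so 1.2732 s.
Per-layer time = 1.2732 + 11.7, so 12.9732 s.
2550 layers × 12.9732 s/layer = 33081.66 s, i.e. 9.19 hours.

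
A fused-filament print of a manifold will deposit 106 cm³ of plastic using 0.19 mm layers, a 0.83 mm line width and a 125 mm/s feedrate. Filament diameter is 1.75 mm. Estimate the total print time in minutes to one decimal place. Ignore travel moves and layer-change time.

Line area = 0.19 × 0.83 = 0.1577 mm².
Path length: 106000 mm³ / 0.1577 mm² → 672162.3 mm.
Print-move time = 672162.3 / 125 = 5377.3 s.
5377.3 s = 89.6 minutes.

89.6 minutes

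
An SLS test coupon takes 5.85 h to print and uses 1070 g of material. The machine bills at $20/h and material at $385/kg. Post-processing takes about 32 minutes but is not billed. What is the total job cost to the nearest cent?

Machine-time cost = 20 × 5.85, so $117.00.
Feedstock cost = 385 × 1070/1000, so $411.95.
Job cost: 117.00 + 411.95 = $528.95.

$528.95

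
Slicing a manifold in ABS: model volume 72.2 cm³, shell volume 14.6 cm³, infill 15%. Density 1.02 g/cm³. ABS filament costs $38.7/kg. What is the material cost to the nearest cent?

$0.92

Interior volume = 72.2 − 14.6, so 57.6 cm³.
Infill deposited = 0.15 × 57.6, so 8.64 cm³.
Total printed volume: 14.6 + 8.64 → 23.24 cm³.
Mass = 23.24 × 1.02, so 23.7048 g.
Cost = 23.7048 g / 1000 × $38.7/kg = $0.92.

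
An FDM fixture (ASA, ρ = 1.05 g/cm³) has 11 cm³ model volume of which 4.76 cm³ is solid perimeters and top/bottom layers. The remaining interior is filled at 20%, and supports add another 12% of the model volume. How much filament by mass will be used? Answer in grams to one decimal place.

7.7 g

Interior volume = 11 − 4.76 = 6.24 cm³.
Infill volume: 0.20 × 6.24 → 1.248 cm³.
Support = 0.12 × 11 = 1.32 cm³.
Total printed volume: 4.76 + 1.248 + 1.32 → 7.328 cm³.
Mass = 7.328 × 1.05, so 7.6944 g.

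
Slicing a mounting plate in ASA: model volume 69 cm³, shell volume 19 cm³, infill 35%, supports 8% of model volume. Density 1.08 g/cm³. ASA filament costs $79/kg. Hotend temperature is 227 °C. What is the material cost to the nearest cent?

Interior volume = 69 − 19, so 50 cm³.
Infill volume: 0.35 × 50 → 17.5 cm³.
Support = 0.08 × 69 = 5.52 cm³.
Total printed volume: 19 + 17.5 + 5.52 → 42.02 cm³.
Mass: 42.02 × 1.08 → 45.3816 g.
Cost = 45.3816 g / 1000 × $79/kg = $3.59.

$3.59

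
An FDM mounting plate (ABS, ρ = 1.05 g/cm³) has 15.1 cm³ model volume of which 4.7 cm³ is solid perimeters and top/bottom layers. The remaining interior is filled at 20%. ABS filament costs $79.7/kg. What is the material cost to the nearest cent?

$0.57

Volume inside the shell = 15.1 − 4.7 = 10.4 cm³.
Deposited infill: 0.20 × 10.4 → 2.08 cm³.
Deposited volume: 4.7 + 2.08 → 6.78 cm³.
Mass = 6.78 × 1.05 = 7.119 g.
Cost = 7.119 g / 1000 × $79.7/kg = $0.57.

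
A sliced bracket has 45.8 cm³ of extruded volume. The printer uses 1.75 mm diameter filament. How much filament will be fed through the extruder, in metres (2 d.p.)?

19.04 m

Cross-section of 1.75 mm filament: π·(1.75/2)² = 2.4053 mm².
Length = 45.8 cm³ / 2.4053 mm² = 45800 / 2.4053 = 19041.28 mm = 19.04 m.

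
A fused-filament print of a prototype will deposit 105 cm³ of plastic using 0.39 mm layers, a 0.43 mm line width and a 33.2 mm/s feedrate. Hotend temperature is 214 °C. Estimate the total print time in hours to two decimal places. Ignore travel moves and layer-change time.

5.24 hours

Line area: 0.39 × 0.43 → 0.1677 mm².
Path length: 105000 mm³ / 0.1677 mm² → 626118.1 mm.
Extrusion time: 626118.1 / 33.2 → 18859 s.
That's 18859 s → 5.24 hours.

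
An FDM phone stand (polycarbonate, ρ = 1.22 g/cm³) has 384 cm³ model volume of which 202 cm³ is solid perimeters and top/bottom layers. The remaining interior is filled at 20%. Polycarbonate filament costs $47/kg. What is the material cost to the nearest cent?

Volume inside the shell = 384 − 202 = 182 cm³.
Infill volume: 0.20 × 182 → 36.4 cm³.
Total printed volume = 202 + 36.4 = 238.4 cm³.
Mass = 238.4 × 1.22 = 290.848 g.
Cost = 290.848 g / 1000 × $47/kg = $13.67.

$13.67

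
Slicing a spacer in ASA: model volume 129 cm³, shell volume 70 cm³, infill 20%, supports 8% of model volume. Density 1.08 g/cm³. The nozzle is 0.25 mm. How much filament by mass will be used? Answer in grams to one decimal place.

Volume inside the shell: 129 − 70 → 59 cm³.
Infill volume = 0.20 × 59, so 11.8 cm³.
Support: 0.08 × 129 → 10.32 cm³.
Total extruded = 70 + 11.8 + 10.32, so 92.12 cm³.
Mass = 92.12 × 1.08, so 99.4896 g.

99.5 g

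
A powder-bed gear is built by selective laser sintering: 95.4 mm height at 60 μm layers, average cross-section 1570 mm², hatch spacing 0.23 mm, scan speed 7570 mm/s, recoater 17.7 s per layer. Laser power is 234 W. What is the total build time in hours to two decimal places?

8.22 hours

Number of layers: 95.4 / 0.06 → 1590 (rounded up).
Per-layer scan distance = 1570 / 0.23, so 6826.1 mm.
Per-layer scan time = 6826.1 / 7570 = 0.9017 s.
Time per layer = 0.9017 + 17.7 = 18.6017 s.
Build time = 1590 × 18.6017 = 29576.703 s = 8.22 hours.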